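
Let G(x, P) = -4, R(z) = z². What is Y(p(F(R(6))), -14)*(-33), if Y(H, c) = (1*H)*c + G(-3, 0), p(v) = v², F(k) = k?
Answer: 598884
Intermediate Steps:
Y(H, c) = -4 + H*c (Y(H, c) = (1*H)*c - 4 = H*c - 4 = -4 + H*c)
Y(p(F(R(6))), -14)*(-33) = (-4 + (6²)²*(-14))*(-33) = (-4 + 36²*(-14))*(-33) = (-4 + 1296*(-14))*(-33) = (-4 - 18144)*(-33) = -18148*(-33) = 598884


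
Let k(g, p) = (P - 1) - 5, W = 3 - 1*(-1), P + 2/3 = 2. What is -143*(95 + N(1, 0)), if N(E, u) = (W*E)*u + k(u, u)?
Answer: -38753/3 ≈ -12918.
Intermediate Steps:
P = 4/3 (P = -⅔ + 2 = 4/3 ≈ 1.3333)
W = 4 (W = 3 + 1 = 4)
k(g, p) = -14/3 (k(g, p) = (4/3 - 1) - 5 = ⅓ - 5 = -14/3)
N(E, u) = -14/3 + 4*E*u (N(E, u) = (4*E)*u - 14/3 = 4*E*u - 14/3 = -14/3 + 4*E*u)
-143*(95 + N(1, 0)) = -143*(95 + (-14/3 + 4*1*0)) = -143*(95 + (-14/3 + 0)) = -143*(95 - 14/3) = -143*271/3 = -38753/3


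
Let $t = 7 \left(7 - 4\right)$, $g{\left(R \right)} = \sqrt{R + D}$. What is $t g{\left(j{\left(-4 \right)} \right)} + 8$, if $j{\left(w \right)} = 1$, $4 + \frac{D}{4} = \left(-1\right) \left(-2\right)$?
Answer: $8 + 21 i \sqrt{7} \approx 8.0 + 55.561 i$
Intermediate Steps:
$D = -8$ ($D = -16 + 4 \left(\left(-1\right) \left(-2\right)\right) = -16 + 4 \cdot 2 = -16 + 8 = -8$)
$g{\left(R \right)} = \sqrt{-8 + R}$ ($g{\left(R \right)} = \sqrt{R - 8} = \sqrt{-8 + R}$)
$t = 21$ ($t = 7 \cdot 3 = 21$)
$t g{\left(j{\left(-4 \right)} \right)} + 8 = 21 \sqrt{-8 + 1} + 8 = 21 \sqrt{-7} + 8 = 21 i \sqrt{7} + 8 = 8 + 21 i \sqrt{7}$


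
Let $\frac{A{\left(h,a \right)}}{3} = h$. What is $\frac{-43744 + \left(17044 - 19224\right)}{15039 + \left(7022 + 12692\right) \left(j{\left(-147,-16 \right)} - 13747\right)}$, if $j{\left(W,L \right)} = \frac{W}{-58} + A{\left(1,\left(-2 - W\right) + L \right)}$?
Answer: $\frac{665898}{3927821077} \approx 0.00016953$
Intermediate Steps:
$A{\left(h,a \right)} = 3 h$
$j{\left(W,L \right)} = 3 - \frac{W}{58}$ ($j{\left(W,L \right)} = \frac{W}{-58} + 3 \cdot 1 = W \left(- \frac{1}{58}\right) + 3 = - \frac{W}{58} + 3 = 3 - \frac{W}{58}$)
$\frac{-43744 + \left(17044 - 19224\right)}{15039 + \left(7022 + 12692\right) \left(j{\left(-147,-16 \right)} - 13747\right)} = \frac{-43744 + \left(17044 - 19224\right)}{15039 + \left(7022 + 12692\right) \left(\left(3 - - \frac{147}{58}\right) - 13747\right)} = \frac{-43744 - 2180}{15039 + 19714 \left(\left(3 + \frac{147}{58}\right) - 13747\right)} = - \frac{45924}{15039 + 19714 \left(\frac{321}{58} - 13747\right)} = - \frac{45924}{15039 + 19714 \left(- \frac{797005}{58}\right)} = - \frac{45924}{15039 - \frac{7856078285}{29}} = - \frac{45924}{- \frac{7855642154}{29}} = \left(-45924\right) \left(- \frac{29}{7855642154}\right) = \frac{665898}{3927821077}$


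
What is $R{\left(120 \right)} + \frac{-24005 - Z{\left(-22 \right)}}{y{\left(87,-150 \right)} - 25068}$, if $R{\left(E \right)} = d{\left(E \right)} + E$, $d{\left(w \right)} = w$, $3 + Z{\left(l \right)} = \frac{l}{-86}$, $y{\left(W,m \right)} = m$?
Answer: $\frac{261281857}{1084374} \approx 240.95$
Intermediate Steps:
$Z{\left(l \right)} = -3 - \frac{l}{86}$ ($Z{\left(l \right)} = -3 + \frac{l}{-86} = -3 + l \left(- \frac{1}{86}\right) = -3 - \frac{l}{86}$)
$R{\left(E \right)} = 2 E$ ($R{\left(E \right)} = E + E = 2 E$)
$R{\left(120 \right)} + \frac{-24005 - Z{\left(-22 \right)}}{y{\left(87,-150 \right)} - 25068} = 2 \cdot 120 + \frac{-24005 - \left(-3 - - \frac{11}{43}\right)}{-150 - 25068} = 240 + \frac{-24005 - \left(-3 + \frac{11}{43}\right)}{-25218} = 240 + \left(-24005 - - \frac{118}{43}\right) \left(- \frac{1}{25218}\right) = 240 + \left(-24005 + \frac{118}{43}\right) \left(- \frac{1}{25218}\right) = 240 - - \frac{1032097}{1084374} = 240 + \frac{1032097}{1084374} = \frac{261281857}{1084374}$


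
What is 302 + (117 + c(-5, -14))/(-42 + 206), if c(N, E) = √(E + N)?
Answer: 49645/164 + I*√19/164 ≈ 302.71 + 0.026579*I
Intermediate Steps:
302 + (117 + c(-5, -14))/(-42 + 206) = 302 + (117 + √(-14 - 5))/(-42 + 206) = 302 + (117 + √(-19))/164 = 302 + (117 + I*√19)*(1/164) = 302 + (117/164 + I*√19/164) = 49645/164 + I*√19/164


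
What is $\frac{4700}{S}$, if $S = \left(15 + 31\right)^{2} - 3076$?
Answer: $- \frac{235}{48} \approx -4.8958$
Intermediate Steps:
$S = -960$ ($S = 46^{2} - 3076 = 2116 - 3076 = -960$)
$\frac{4700}{S} = \frac{4700}{-960} = 4700 \left(- \frac{1}{960}\right) = - \frac{235}{48}$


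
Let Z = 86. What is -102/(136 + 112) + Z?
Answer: 10613/124 ≈ 85.589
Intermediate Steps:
-102/(136 + 112) + Z = -102/(136 + 112) + 86 = -102/248 + 86 = -102*1/248 + 86 = -51/124 + 86 = 10613/124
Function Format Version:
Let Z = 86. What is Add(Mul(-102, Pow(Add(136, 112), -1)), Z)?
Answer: Rational(10613, 124) ≈ 85.589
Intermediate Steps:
Add(Mul(-102, Pow(Add(136, 112), -1)), Z) = Add(Mul(-102, Pow(Add(136, 112), -1)), 86) = Add(Mul(-102, Pow(248, -1)), 86) = Add(Mul(-102, Rational(1, 248)), 86) = Add(Rational(-51, 124), 86) = Rational(10613, 124)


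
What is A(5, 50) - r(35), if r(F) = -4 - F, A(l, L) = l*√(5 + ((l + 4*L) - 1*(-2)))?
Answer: 39 + 10*√53 ≈ 111.80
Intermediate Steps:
A(l, L) = l*√(7 + l + 4*L) (A(l, L) = l*√(5 + ((l + 4*L) + 2)) = l*√(5 + (2 + l + 4*L)) = l*√(7 + l + 4*L))
A(5, 50) - r(35) = 5*√(7 + 5 + 4*50) - (-4 - 1*35) = 5*√(7 + 5 + 200) - (-4 - 35) = 5*√212 - 1*(-39) = 5*(2*√53) + 39 = 10*√53 + 39 = 39 + 10*√53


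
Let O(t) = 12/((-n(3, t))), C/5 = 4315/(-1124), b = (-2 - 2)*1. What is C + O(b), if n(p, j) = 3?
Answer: -26071/1124 ≈ -23.195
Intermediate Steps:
b = -4 (b = -4*1 = -4)
C = -21575/1124 (C = 5*(4315/(-1124)) = 5*(4315*(-1/1124)) = 5*(-4315/1124) = -21575/1124 ≈ -19.195)
O(t) = -4 (O(t) = 12/((-1*3)) = 12/(-3) = 12*(-1/3) = -4)
C + O(b) = -21575/1124 - 4 = -26071/1124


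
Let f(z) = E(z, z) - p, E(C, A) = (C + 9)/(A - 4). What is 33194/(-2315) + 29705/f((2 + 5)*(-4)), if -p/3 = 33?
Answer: 2094757122/7377905 ≈ 283.92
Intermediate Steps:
E(C, A) = (9 + C)/(-4 + A)
p = -99 (p = -3*33 = -99)
f(z) = 99 + (9 + z)/(-4 + z) (f(z) = (9 + z)/(-4 + z) - 1*(-99) = (9 + z)/(-4 + z) + 99 = 99 + (9 + z)/(-4 + z))
33194/(-2315) + 29705/f((2 + 5)*(-4)) = 33194/(-2315) + 29705/(((-387 + 100*((2 + 5)*(-4)))/(-4 + (2 + 5)*(-4)))) = 33194*(-1/2315) + 29705/(((-387 + 100*(7*(-4)))/(-4 + 7*(-4)))) = -33194/2315 + 29705/(((-387 + 100*(-28))/(-4 - 28))) = -33194/2315 + 29705/(((-387 - 2800)/(-32))) = -33194/2315 + 29705/((-1/32*(-3187))) = -33194/2315 + 29705/(3187/32) = -33194/2315 + 29705*(32/3187) = -33194/2315 + 950560/3187 = 2094757122/7377905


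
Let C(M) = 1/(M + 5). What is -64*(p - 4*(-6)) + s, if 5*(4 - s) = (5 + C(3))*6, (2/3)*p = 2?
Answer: -34603/20 ≈ -1730.2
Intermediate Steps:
p = 3 (p = (3/2)*2 = 3)
C(M) = 1/(5 + M)
s = -43/20 (s = 4 - (5 + 1/(5 + 3))*6/5 = 4 - (5 + 1/8)*6/5 = 4 - 41*6/40 = 4 - 1/5*123/4 = 4 - 123/20 = -43/20 ≈ -2.1500)
-64*(p - 4*(-6)) + s = -64*(3 - 4*(-6)) - 43/20 = -64*(3 + 24) - 43/20 = -64*27 - 43/20 = -1728 - 43/20 = -34603/20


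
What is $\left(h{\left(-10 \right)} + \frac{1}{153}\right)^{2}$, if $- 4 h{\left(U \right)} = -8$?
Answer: $\frac{94249}{23409} \approx 4.0262$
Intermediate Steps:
$h{\left(U \right)} = 2$ ($h{\left(U \right)} = \left(- \frac{1}{4}\right) \left(-8\right) = 2$)
$\left(h{\left(-10 \right)} + \frac{1}{153}\right)^{2} = \left(2 + \frac{1}{153}\right)^{2} = \left(\frac{307}{153}\right)^{2} = \frac{94249}{23409}$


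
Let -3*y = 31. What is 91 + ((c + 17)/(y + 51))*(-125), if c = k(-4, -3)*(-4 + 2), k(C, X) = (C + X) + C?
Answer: -3523/122 ≈ -28.877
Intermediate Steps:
y = -31/3 (y = -1/3*31 = -31/3 ≈ -10.333)
k(C, X) = X + 2*C
c = 22 (c = (-3 + 2*(-4))*(-4 + 2) = (-3 - 8)*(-2) = -11*(-2) = 22)
91 + ((c + 17)/(y + 51))*(-125) = 91 + ((22 + 17)/(-31/3 + 51))*(-125) = 91 + (39/(122/3))*(-125) = 91 + (39*(3/122))*(-125) = 91 + (117/122)*(-125) = 91 - 14625/122 = -3523/122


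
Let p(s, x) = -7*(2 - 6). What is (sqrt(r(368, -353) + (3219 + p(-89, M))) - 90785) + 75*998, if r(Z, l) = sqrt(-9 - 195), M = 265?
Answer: -15935 + sqrt(3247 + 2*I*sqrt(51)) ≈ -15878.0 + 0.12533*I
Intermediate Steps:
p(s, x) = 28 (p(s, x) = -7*(-4) = 28)
r(Z, l) = 2*I*sqrt(51) (r(Z, l) = sqrt(-204) = 2*I*sqrt(51))
(sqrt(r(368, -353) + (3219 + p(-89, M))) - 90785) + 75*998 = (sqrt(2*I*sqrt(51) + (3219 + 28)) - 90785) + 75*998 = (sqrt(2*I*sqrt(51) + 3247) - 90785) + 74850 = (sqrt(3247 + 2*I*sqrt(51)) - 90785) + 74850 = (-90785 + sqrt(3247 + 2*I*sqrt(51))) + 74850 = -15935 + sqrt(3247 + 2*I*sqrt(51))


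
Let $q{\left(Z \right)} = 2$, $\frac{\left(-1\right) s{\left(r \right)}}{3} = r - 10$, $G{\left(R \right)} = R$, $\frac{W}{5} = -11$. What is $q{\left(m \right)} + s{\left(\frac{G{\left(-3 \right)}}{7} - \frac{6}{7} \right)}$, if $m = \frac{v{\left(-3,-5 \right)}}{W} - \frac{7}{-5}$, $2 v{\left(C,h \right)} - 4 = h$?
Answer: $\frac{251}{7} \approx 35.857$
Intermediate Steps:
$W = -55$ ($W = 5 \left(-11\right) = -55$)
$v{\left(C,h \right)} = 2 + \frac{h}{2}$
$m = \frac{31}{22}$ ($m = \frac{2 + \frac{1}{2} \left(-5\right)}{-55} - \frac{7}{-5} = \left(2 - \frac{5}{2}\right) \left(- \frac{1}{55}\right) - - \frac{7}{5} = \left(- \frac{1}{2}\right) \left(- \frac{1}{55}\right) + \frac{7}{5} = \frac{1}{110} + \frac{7}{5} = \frac{31}{22} \approx 1.4091$)
$s{\left(r \right)} = 30 - 3 r$ ($s{\left(r \right)} = - 3 \left(r - 10\right) = - 3 \left(-10 + r\right) = 30 - 3 r$)
$q{\left(m \right)} + s{\left(\frac{G{\left(-3 \right)}}{7} - \frac{6}{7} \right)} = 2 + \left(30 - 3 \left(- \frac{3}{7} - \frac{6}{7}\right)\right) = 2 + \left(30 - - \frac{27}{7}\right) = 2 + \left(30 + \frac{27}{7}\right) = 2 + \frac{237}{7} = \frac{251}{7}$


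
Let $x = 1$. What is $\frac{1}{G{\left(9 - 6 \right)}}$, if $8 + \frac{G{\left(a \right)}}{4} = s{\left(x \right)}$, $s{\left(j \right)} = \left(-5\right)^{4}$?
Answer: $\frac{1}{2468} \approx 0.00040519$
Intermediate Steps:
$s{\left(j \right)} = 625$
$G{\left(a \right)} = 2468$ ($G{\left(a \right)} = -32 + 4 \cdot 625 = -32 + 2500 = 2468$)
$\frac{1}{G{\left(9 - 6 \right)}} = \frac{1}{2468}$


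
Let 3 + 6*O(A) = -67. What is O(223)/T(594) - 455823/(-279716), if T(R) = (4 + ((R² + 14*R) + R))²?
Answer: 4473779530100561/2745336929268750 ≈ 1.6296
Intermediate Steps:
O(A) = -35/3 (O(A) = -½ + (⅙)*(-67) = -½ - 67/6 = -35/3)
T(R) = (4 + R² + 15*R)² (T(R) = (4 + (R² + 15*R))² = (4 + R² + 15*R)²)
O(223)/T(594) - 455823/(-279716) = -35/(3*(4 + 594² + 15*594)²) - 455823/(-279716) = -35/(3*(4 + 352836 + 8910)²) - 455823*(-1/279716) = -35/(3*(361750²)) + 455823/279716 = -35/3/130863062500 + 455823/279716 = -35/3*1/130863062500 + 455823/279716 = -7/78517837500 + 455823/279716 = 4473779530100561/2745336929268750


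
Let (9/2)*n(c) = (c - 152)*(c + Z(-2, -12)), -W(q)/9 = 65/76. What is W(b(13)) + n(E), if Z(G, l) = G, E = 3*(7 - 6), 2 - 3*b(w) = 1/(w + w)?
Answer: -27913/684 ≈ -40.808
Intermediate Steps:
b(w) = ⅔ - 1/(6*w) (b(w) = ⅔ - 1/(3*(w + w)) = ⅔ - 1/(2*w)/3 = ⅔ - 1/(6*w))
E = 3 (E = 3*1 = 3)
W(q) = -585/76
n(c) = 2*(-152 + c)*(-2 + c)/9 (n(c) = 2*((c - 152)*(c - 2))/9 = 2*((-152 + c)*(-2 + c))/9 = 2*(-152 + c)*(-2 + c)/9)
W(b(13)) + n(E) = -585/76 + (608/9 - 308/9*3 + (2/9)*3²) = -585/76 + (608/9 - 308/3 + (2/9)*9) = -585/76 + (608/9 - 308/3 + 2) = -585/76 - 298/9 = -27913/684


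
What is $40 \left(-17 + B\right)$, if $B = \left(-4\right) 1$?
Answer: $-840$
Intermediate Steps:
$B = -4$
$40 \left(-17 + B\right) = 40 \left(-17 - 4\right) = 40 \left(-21\right) = -840$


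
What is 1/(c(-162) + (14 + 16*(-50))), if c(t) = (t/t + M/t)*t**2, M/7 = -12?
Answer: 1/39066 ≈ 2.5598e-5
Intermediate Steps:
M = -84 (M = 7*(-12) = -84)
c(t) = t**2*(1 - 84/t) (c(t) = (t/t - 84/t)*t**2 = (1 - 84/t)*t**2 = t**2*(1 - 84/t))
1/(c(-162) + (14 + 16*(-50))) = 1/(-162*(-84 - 162) + (14 + 16*(-50))) = 1/(-162*(-246) + (14 - 800)) = 1/(39852 - 786) = 1/39066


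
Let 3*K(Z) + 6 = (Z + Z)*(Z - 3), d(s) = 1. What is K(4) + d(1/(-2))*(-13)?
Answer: -37/3 ≈ -12.333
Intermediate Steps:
K(Z) = -2 + 2*Z*(-3 + Z)/3 (K(Z) = -2 + ((Z + Z)*(Z - 3))/3 = -2 + ((2*Z)*(-3 + Z))/3 = -2 + (2*Z*(-3 + Z))/3 = -2 + 2*Z*(-3 + Z)/3)
K(4) + d(1/(-2))*(-13) = (-2 - 2*4 + (⅔)*4²) + 1*(-13) = (-2 - 8 + (⅔)*16) - 13 = (-2 - 8 + 32/3) - 13 = ⅔ - 13 = -37/3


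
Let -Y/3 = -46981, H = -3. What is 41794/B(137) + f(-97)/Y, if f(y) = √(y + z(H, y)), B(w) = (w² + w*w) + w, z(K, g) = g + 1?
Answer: 41794/37675 + I*√193/140943 ≈ 1.1093 + 9.8568e-5*I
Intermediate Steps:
z(K, g) = 1 + g
B(w) = w + 2*w² (B(w) = (w² + w²) + w = 2*w² + w = w + 2*w²)
f(y) = √(1 + 2*y) (f(y) = √(y + (1 + y)) = √(1 + 2*y))
Y = 140943 (Y = -3*(-46981) = 140943)
41794/B(137) + f(-97)/Y = 41794/((137*(1 + 2*137))) + √(1 + 2*(-97))/140943 = 41794/((137*(1 + 274))) + √(1 - 194)*(1/140943) = 41794/((137*275)) + √(-193)*(1/140943) = 41794/37675 + (I*√193)*(1/140943) = 41794*(1/37675) + I*√193/140943 = 41794/37675 + I*√193/140943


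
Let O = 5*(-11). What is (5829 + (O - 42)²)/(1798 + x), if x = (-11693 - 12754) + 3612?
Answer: -15238/19037 ≈ -0.80044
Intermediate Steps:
O = -55
x = -20835 (x = -24447 + 3612 = -20835)
(5829 + (O - 42)²)/(1798 + x) = (5829 + (-55 - 42)²)/(1798 - 20835) = (5829 + (-97)²)/(-19037) = (5829 + 9409)*(-1/19037) = 15238*(-1/19037) = -15238/19037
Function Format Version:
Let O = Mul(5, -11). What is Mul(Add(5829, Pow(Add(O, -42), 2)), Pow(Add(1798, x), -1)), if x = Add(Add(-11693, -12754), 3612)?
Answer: Rational(-15238, 19037) ≈ -0.80044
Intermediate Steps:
O = -55
x = -20835 (x = Add(-24447, 3612) = -20835)
Mul(Add(5829, Pow(Add(O, -42), 2)), Pow(Add(1798, x), -1)) = Mul(Add(5829, Pow(Add(-55, -42), 2)), Pow(Add(1798, -20835), -1)) = Mul(Add(5829, Pow(-97, 2)), Pow(-19037, -1)) = Mul(Add(5829, 9409), Rational(-1, 19037)) = Mul(15238, Rational(-1, 19037)) = Rational(-15238, 19037)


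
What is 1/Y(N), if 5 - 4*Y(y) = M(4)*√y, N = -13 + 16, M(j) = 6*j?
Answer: -20/1703 - 96*√3/1703 ≈ -0.10938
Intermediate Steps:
N = 3
Y(y) = 5/4 - 6*√y (Y(y) = 5/4 - 6*4*√y/4 = 5/4 - 6*√y)
1/Y(N) = 1/(5/4 - 6*√3)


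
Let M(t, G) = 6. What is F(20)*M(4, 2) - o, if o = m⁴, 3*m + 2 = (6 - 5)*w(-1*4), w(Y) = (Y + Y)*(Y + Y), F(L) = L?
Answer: -14766616/81 ≈ -1.8230e+5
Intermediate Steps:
w(Y) = 4*Y² (w(Y) = (2*Y)*(2*Y) = 4*Y²)
m = 62/3 (m = -⅔ + ((6 - 5)*(4*(-1*4)²))/3 = -⅔ + (1*(4*(-4)²))/3 = -⅔ + (1*(4*16))/3 = -⅔ + (1*64)/3 = -⅔ + (⅓)*64 = -⅔ + 64/3 = 62/3 ≈ 20.667)
o = 14776336/81 (o = (62/3)⁴ = 14776336/81 ≈ 1.8242e+5)
F(20)*M(4, 2) - o = 20*6 - 1*14776336/81 = 120 - 14776336/81 = -14766616/81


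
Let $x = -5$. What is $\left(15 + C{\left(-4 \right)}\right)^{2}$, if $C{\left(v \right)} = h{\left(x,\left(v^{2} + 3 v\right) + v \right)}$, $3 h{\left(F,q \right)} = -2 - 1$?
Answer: $196$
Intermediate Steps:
$h{\left(F,q \right)} = -1$ ($h{\left(F,q \right)} = \frac{-2 - 1}{3} = \frac{1}{3} \left(-3\right) = -1$)
$C{\left(v \right)} = -1$
$\left(15 + C{\left(-4 \right)}\right)^{2} = \left(15 - 1\right)^{2} = 14^{2} = 196$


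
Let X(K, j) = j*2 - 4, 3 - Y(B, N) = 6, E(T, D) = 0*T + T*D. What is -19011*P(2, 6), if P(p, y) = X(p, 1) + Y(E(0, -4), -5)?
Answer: 95055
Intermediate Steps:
E(T, D) = D*T (E(T, D) = 0 + D*T = D*T)
Y(B, N) = -3 (Y(B, N) = 3 - 1*6 = 3 - 6 = -3)
X(K, j) = -4 + 2*j (X(K, j) = 2*j - 4 = -4 + 2*j)
P(p, y) = -5 (P(p, y) = (-4 + 2*1) - 3 = (-4 + 2) - 3 = -2 - 3 = -5)
-19011*P(2, 6) = -19011*(-5) = 95055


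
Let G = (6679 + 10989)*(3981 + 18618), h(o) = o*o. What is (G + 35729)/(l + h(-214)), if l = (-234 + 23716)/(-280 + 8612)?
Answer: 1663545710926/190797877 ≈ 8718.9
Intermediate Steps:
h(o) = o²
l = 11741/4166 (l = 23482/8332 = 23482*(1/8332) = 11741/4166 ≈ 2.8183)
G = 399279132 (G = 17668*22599 = 399279132)
(G + 35729)/(l + h(-214)) = (399279132 + 35729)/(11741/4166 + (-214)²) = 399314861/(11741/4166 + 45796) = 399314861/(190797877/4166) = 399314861*(4166/190797877) = 1663545710926/190797877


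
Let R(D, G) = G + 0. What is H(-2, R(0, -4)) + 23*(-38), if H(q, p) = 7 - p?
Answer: -863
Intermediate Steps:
R(D, G) = G
H(-2, R(0, -4)) + 23*(-38) = (7 - 1*(-4)) + 23*(-38) = (7 + 4) - 874 = 11 - 874 = -863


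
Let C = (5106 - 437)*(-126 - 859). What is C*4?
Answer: -18395860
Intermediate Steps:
C = -4598965 (C = 4669*(-985) = -4598965)
C*4 = -4598965*4 = -18395860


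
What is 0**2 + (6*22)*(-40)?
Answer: -5280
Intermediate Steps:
0**2 + (6*22)*(-40) = 0 + 132*(-40) = 0 - 5280 = -5280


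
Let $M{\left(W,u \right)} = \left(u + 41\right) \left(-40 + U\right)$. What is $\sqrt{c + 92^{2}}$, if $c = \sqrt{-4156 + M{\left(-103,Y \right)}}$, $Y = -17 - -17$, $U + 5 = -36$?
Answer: $\sqrt{8464 + i \sqrt{7477}} \approx 92.001 + 0.4699 i$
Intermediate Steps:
$U = -41$ ($U = -5 - 36 = -41$)
$Y = 0$ ($Y = -17 + 17 = 0$)
$M{\left(W,u \right)} = -3321 - 81 u$ ($M{\left(W,u \right)} = \left(u + 41\right) \left(-40 - 41\right) = \left(41 + u\right) \left(-81\right) = -3321 - 81 u$)
$c = i \sqrt{7477}$ ($c = \sqrt{-4156 - 3321} = \sqrt{-7477} = i \sqrt{7477} \approx 86.47 i$)
$\sqrt{c + 92^{2}} = \sqrt{i \sqrt{7477} + 92^{2}} = \sqrt{i \sqrt{7477} + 8464} = \sqrt{8464 + i \sqrt{7477}}$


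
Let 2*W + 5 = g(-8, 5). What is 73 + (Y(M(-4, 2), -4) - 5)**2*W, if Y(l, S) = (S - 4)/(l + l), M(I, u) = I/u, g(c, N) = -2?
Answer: 83/2 ≈ 41.500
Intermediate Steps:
W = -7/2 (W = -5/2 + (1/2)*(-2) = -5/2 - 1 = -7/2 ≈ -3.5000)
Y(l, S) = (-4 + S)/(2*l) (Y(l, S) = (-4 + S)/((2*l)) = (-4 + S)*(1/(2*l)) = (-4 + S)/(2*l))
73 + (Y(M(-4, 2), -4) - 5)**2*W = 73 + ((-4 - 4)/(2*((-4/2))) - 5)**2*(-7/2) = 73 + ((1/2)*(-8)/(-4*1/2) - 5)**2*(-7/2) = 73 + ((1/2)*(-8)/(-2) - 5)**2*(-7/2) = 73 + ((1/2)*(-1/2)*(-8) - 5)**2*(-7/2) = 73 + (2 - 5)**2*(-7/2) = 73 + (-3)**2*(-7/2) = 73 + 9*(-7/2) = 73 - 63/2 = 83/2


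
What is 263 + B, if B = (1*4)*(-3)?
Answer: 251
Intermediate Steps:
B = -12 (B = 4*(-3) = -12)
263 + B = 263 - 12 = 251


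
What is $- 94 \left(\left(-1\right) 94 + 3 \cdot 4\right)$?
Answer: $7708$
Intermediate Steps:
$- 94 \left(\left(-1\right) 94 + 3 \cdot 4\right) = - 94 \left(-94 + 12\right) = \left(-94\right) \left(-82\right) = 7708$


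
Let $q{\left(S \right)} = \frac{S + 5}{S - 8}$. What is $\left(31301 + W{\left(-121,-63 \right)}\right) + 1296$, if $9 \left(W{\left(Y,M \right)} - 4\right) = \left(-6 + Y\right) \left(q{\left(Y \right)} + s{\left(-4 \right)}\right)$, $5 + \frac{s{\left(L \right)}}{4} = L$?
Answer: $\frac{38424817}{1161} \approx 33096.0$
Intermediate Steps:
$s{\left(L \right)} = -20 + 4 L$
$q{\left(S \right)} = \frac{5 + S}{-8 + S}$
$W{\left(Y,M \right)} = 4 + \frac{\left(-36 + \frac{5 + Y}{-8 + Y}\right) \left(-6 + Y\right)}{9}$ ($W{\left(Y,M \right)} = 4 + \frac{\left(-6 + Y\right) \left(\frac{5 + Y}{-8 + Y} + \left(-20 + 4 \left(-4\right)\right)\right)}{9} = 4 + \frac{\left(-6 + Y\right) \left(\frac{5 + Y}{-8 + Y} - 36\right)}{9} = 4 + \frac{\left(-6 + Y\right) \left(-36 + \frac{5 + Y}{-8 + Y}\right)}{9} = 4 + \frac{\left(-36 + \frac{5 + Y}{-8 + Y}\right) \left(-6 + Y\right)}{9}$)
$\left(31301 + W{\left(-121,-63 \right)}\right) + 1296 = \left(31301 + \frac{-2046 - 35 \left(-121\right)^{2} + 539 \left(-121\right)}{9 \left(-8 - 121\right)}\right) + 1296 = \left(31301 + \frac{-2046 - 512435 - 65219}{9 \left(-129\right)}\right) + 1296 = \left(31301 + \frac{1}{9} \left(- \frac{1}{129}\right) \left(-2046 - 512435 - 65219\right)\right) + 1296 = \left(31301 + \frac{1}{9} \left(- \frac{1}{129}\right) \left(-579700\right)\right) + 1296 = \left(31301 + \frac{579700}{1161}\right) + 1296 = \frac{36920161}{1161} + 1296 = \frac{38424817}{1161}$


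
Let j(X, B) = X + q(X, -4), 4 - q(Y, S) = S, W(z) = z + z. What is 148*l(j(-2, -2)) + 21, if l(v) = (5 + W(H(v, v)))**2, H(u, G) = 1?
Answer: 7273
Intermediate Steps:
W(z) = 2*z
q(Y, S) = 4 - S
j(X, B) = 8 + X (j(X, B) = X + (4 - 1*(-4)) = X + (4 + 4) = X + 8 = 8 + X)
l(v) = 49 (l(v) = (5 + 2*1)**2 = (5 + 2)**2 = 7**2 = 49)
148*l(j(-2, -2)) + 21 = 148*49 + 21 = 7252 + 21 = 7273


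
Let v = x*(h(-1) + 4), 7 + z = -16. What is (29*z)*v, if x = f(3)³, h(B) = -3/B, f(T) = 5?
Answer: -583625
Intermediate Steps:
z = -23 (z = -7 - 16 = -23)
x = 125 (x = 5³ = 125)
v = 875 (v = 125*(-3/(-1) + 4) = 125*(-3*(-1) + 4) = 125*(3 + 4) = 125*7 = 875)
(29*z)*v = (29*(-23))*875 = -667*875 = -583625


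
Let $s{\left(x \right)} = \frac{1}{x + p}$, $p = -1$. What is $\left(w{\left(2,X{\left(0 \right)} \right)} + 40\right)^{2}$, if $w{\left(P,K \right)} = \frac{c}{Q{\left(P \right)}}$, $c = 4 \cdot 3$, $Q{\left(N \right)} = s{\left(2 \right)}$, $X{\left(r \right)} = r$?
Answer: $2704$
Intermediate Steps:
$s{\left(x \right)} = \frac{1}{-1 + x}$ ($s{\left(x \right)} = \frac{1}{x - 1} = \frac{1}{-1 + x}$)
$Q{\left(N \right)} = 1$ ($Q{\left(N \right)} = \frac{1}{-1 + 2} = 1^{-1} = 1$)
$c = 12$
$w{\left(P,K \right)} = 12$ ($w{\left(P,K \right)} = \frac{12}{1} = 12 \cdot 1 = 12$)
$\left(w{\left(2,X{\left(0 \right)} \right)} + 40\right)^{2} = \left(12 + 40\right)^{2} = 52^{2} = 2704$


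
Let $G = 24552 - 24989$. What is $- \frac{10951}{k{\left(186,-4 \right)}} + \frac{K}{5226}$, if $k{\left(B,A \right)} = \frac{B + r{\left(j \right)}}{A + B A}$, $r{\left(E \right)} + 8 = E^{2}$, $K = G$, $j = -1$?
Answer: $\frac{42807906425}{935454} \approx 45762.0$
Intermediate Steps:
$G = -437$ ($G = 24552 - 24989 = -437$)
$K = -437$
$r{\left(E \right)} = -8 + E^{2}$
$k{\left(B,A \right)} = \frac{-7 + B}{A + A B}$ ($k{\left(B,A \right)} = \frac{B - \left(8 - \left(-1\right)^{2}\right)}{A + B A} = \frac{B + \left(-8 + 1\right)}{A + A B} = \frac{B - 7}{A + A B} = \frac{-7 + B}{A + A B}$)
$- \frac{10951}{k{\left(186,-4 \right)}} + \frac{K}{5226} = - \frac{10951}{\frac{1}{-4} \frac{1}{1 + 186} \left(-7 + 186\right)} - \frac{437}{5226} = - \frac{10951}{\left(- \frac{1}{4}\right) \frac{1}{187} \cdot 179} - \frac{437}{5226} = - \frac{10951}{- \frac{179}{748}} - \frac{437}{5226} = \left(-10951\right) \left(- \frac{748}{179}\right) - \frac{437}{5226} = \frac{8191348}{179} - \frac{437}{5226} = \frac{42807906425}{935454}$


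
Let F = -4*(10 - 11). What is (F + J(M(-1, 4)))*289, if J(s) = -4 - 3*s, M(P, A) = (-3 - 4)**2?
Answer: -42483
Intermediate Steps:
F = 4 (F = -4*(-1) = 4)
M(P, A) = 49 (M(P, A) = (-7)**2 = 49)
(F + J(M(-1, 4)))*289 = (4 + (-4 - 3*49))*289 = (4 + (-4 - 147))*289 = (4 - 151)*289 = -147*289 = -42483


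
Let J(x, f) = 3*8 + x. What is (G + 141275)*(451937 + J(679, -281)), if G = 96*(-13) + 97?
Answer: 63425727360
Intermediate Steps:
J(x, f) = 24 + x
G = -1151 (G = -1248 + 97 = -1151)
(G + 141275)*(451937 + J(679, -281)) = (-1151 + 141275)*(451937 + (24 + 679)) = 140124*(451937 + 703) = 140124*452640 = 63425727360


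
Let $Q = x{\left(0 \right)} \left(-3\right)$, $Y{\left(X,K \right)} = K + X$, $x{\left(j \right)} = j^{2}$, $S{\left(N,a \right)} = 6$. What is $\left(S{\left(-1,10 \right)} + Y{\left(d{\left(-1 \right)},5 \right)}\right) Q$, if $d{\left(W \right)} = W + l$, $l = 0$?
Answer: $0$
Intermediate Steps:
$d{\left(W \right)} = W$ ($d{\left(W \right)} = W + 0 = W$)
$Q = 0$ ($Q = 0^{2} \left(-3\right) = 0 \left(-3\right) = 0$)
$\left(S{\left(-1,10 \right)} + Y{\left(d{\left(-1 \right)},5 \right)}\right) Q = \left(6 + \left(5 - 1\right)\right) 0 = \left(6 + 4\right) 0 = 10 \cdot 0 = 0$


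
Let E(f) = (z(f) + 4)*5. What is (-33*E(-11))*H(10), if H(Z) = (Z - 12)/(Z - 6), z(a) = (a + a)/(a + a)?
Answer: 825/2 ≈ 412.50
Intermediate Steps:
z(a) = 1 (z(a) = (2*a)/((2*a)) = (2*a)*(1/(2*a)) = 1)
E(f) = 25 (E(f) = (1 + 4)*5 = 5*5 = 25)
H(Z) = (-12 + Z)/(-6 + Z)
(-33*E(-11))*H(10) = (-33*25)*((-12 + 10)/(-6 + 10)) = -825*(-2)/4 = -825*(-½) = 825/2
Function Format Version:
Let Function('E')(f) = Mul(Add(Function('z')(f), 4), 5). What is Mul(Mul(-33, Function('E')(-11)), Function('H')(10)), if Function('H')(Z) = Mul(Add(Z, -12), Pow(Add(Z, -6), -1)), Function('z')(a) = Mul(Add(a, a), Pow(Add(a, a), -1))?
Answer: Rational(825, 2) ≈ 412.50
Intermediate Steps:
Function('z')(a) = 1 (Function('z')(a) = Mul(Mul(2, a), Pow(Mul(2, a), -1)) = Mul(Mul(2, a), Mul(Rational(1, 2), Pow(a, -1))) = 1)
Function('E')(f) = 25 (Function('E')(f) = Mul(Add(1, 4), 5) = Mul(5, 5) = 25)
Function('H')(Z) = Mul(Pow(Add(-6, Z), -1), Add(-12, Z)) (Function('H')(Z) = Mul(Add(-12, Z), Pow(Add(-6, Z), -1)) = Mul(Pow(Add(-6, Z), -1), Add(-12, Z)))
Mul(Mul(-33, Function('E')(-11)), Function('H')(10)) = Mul(Mul(-33, 25), Mul(Pow(Add(-6, 10), -1), Add(-12, 10))) = Mul(-825, Mul(Pow(4, -1), -2)) = Mul(-825, Mul(Rational(1, 4), -2)) = Mul(-825, Rational(-1, 2)) = Rational(825, 2)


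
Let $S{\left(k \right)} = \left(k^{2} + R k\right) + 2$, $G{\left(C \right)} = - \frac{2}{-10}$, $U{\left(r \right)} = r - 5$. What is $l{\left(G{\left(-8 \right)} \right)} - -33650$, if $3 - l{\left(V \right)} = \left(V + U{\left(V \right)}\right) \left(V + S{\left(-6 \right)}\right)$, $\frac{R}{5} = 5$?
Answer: $\frac{828468}{25} \approx 33139.0$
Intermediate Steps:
$R = 25$ ($R = 5 \cdot 5 = 25$)
$U{\left(r \right)} = -5 + r$ ($U{\left(r \right)} = r - 5 = -5 + r$)
$G{\left(C \right)} = \frac{1}{5}$ ($G{\left(C \right)} = \left(-2\right) \left(- \frac{1}{10}\right) = \frac{1}{5}$)
$S{\left(k \right)} = 2 + k^{2} + 25 k$ ($S{\left(k \right)} = \left(k^{2} + 25 k\right) + 2 = 2 + k^{2} + 25 k$)
$l{\left(V \right)} = 3 - \left(-112 + V\right) \left(-5 + 2 V\right)$ ($l{\left(V \right)} = 3 - \left(V + \left(-5 + V\right)\right) \left(V + \left(2 + \left(-6\right)^{2} + 25 \left(-6\right)\right)\right) = 3 - \left(-5 + 2 V\right) \left(V + \left(2 + 36 - 150\right)\right) = 3 - \left(-5 + 2 V\right) \left(V - 112\right) = 3 - \left(-5 + 2 V\right) \left(-112 + V\right) = 3 - \left(-112 + V\right) \left(-5 + 2 V\right)$)
$l{\left(G{\left(-8 \right)} \right)} - -33650 = \left(-557 - \frac{2}{25} + 229 \cdot \frac{1}{5}\right) - -33650 = \left(-557 - \frac{2}{25} + \frac{229}{5}\right) + 33650 = - \frac{12782}{25} + 33650 = \frac{828468}{25}$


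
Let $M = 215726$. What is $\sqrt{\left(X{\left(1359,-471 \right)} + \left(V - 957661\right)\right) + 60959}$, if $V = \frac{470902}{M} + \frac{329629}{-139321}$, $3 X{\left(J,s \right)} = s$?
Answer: $\frac{i \sqrt{84354888488879884364099}}{306685327} \approx 947.03 i$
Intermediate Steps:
$X{\left(J,s \right)} = \frac{s}{3}$
$V = - \frac{56153144}{306685327}$ ($V = \frac{470902}{215726} + \frac{329629}{-139321} = 470902 \cdot \frac{1}{215726} + 329629 \left(- \frac{1}{139321}\right) = \frac{235451}{107863} - \frac{329629}{139321} = - \frac{56153144}{306685327} \approx -0.1831$)
$\sqrt{\left(X{\left(1359,-471 \right)} + \left(V - 957661\right)\right) + 60959} = \sqrt{\left(\frac{1}{3} \left(-471\right) - \frac{293700633093291}{306685327}\right) + 60959} = \sqrt{\left(-157 - \frac{293700633093291}{306685327}\right) + 60959} = \sqrt{- \frac{293748782689630}{306685327} + 60959} = \sqrt{- \frac{275053551841037}{306685327}} = \frac{i \sqrt{84354888488879884364099}}{306685327}$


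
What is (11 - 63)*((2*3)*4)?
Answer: -1248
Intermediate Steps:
(11 - 63)*((2*3)*4) = -312*4 = -52*24 = -1248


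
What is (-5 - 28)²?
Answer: 1089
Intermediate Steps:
(-5 - 28)² = (-33)² = 1089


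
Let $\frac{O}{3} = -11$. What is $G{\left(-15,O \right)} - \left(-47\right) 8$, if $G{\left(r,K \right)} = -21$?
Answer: $355$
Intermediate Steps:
$O = -33$ ($O = 3 \left(-11\right) = -33$)
$G{\left(-15,O \right)} - \left(-47\right) 8 = -21 - \left(-47\right) 8 = -21 - -376 = -21 + 376 = 355$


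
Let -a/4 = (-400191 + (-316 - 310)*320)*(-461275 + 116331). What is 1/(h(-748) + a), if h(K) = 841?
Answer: -1/828570664695 ≈ -1.2069e-12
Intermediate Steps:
a = -828570665536 (a = -4*(-400191 + (-316 - 310)*320)*(-461275 + 116331) = -4*(-400191 - 626*320)*(-344944) = -4*(-400191 - 200320)*(-344944) = -(-2402044)*(-344944) = -4*207142666384 = -828570665536)
1/(h(-748) + a) = 1/(841 - 828570665536) = 1/(-828570664695) = -1/828570664695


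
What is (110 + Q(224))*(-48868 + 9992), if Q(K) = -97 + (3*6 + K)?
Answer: -9913380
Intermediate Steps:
Q(K) = -79 + K (Q(K) = -97 + (18 + K) = -79 + K)
(110 + Q(224))*(-48868 + 9992) = (110 + (-79 + 224))*(-48868 + 9992) = (110 + 145)*(-38876) = 255*(-38876) = -9913380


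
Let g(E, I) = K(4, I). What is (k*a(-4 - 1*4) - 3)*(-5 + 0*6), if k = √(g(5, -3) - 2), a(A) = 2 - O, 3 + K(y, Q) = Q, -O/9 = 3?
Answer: 15 - 290*I*√2 ≈ 15.0 - 410.12*I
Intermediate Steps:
O = -27 (O = -9*3 = -27)
K(y, Q) = -3 + Q
g(E, I) = -3 + I
a(A) = 29 (a(A) = 2 - 1*(-27) = 2 + 27 = 29)
k = 2*I*√2 (k = √((-3 - 3) - 2) = √(-6 - 2) = √(-8) = 2*I*√2 ≈ 2.8284*I)
(k*a(-4 - 1*4) - 3)*(-5 + 0*6) = ((2*I*√2)*29 - 3)*(-5 + 0*6) = (58*I*√2 - 3)*(-5 + 0) = (-3 + 58*I*√2)*(-5) = 15 - 290*I*√2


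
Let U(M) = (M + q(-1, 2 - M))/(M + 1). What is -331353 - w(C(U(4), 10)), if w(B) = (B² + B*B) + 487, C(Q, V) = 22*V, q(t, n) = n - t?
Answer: -428640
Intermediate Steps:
U(M) = 3/(1 + M) (U(M) = (M + ((2 - M) - 1*(-1)))/(M + 1) = (M + ((2 - M) + 1))/(1 + M) = (M + (3 - M))/(1 + M) = 3/(1 + M))
w(B) = 487 + 2*B² (w(B) = (B² + B²) + 487 = 2*B² + 487 = 487 + 2*B²)
-331353 - w(C(U(4), 10)) = -331353 - (487 + 2*(22*10)²) = -331353 - (487 + 2*220²) = -331353 - (487 + 2*48400) = -331353 - (487 + 96800) = -331353 - 1*97287 = -331353 - 97287 = -428640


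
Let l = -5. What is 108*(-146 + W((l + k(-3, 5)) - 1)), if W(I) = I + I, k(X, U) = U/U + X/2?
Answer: -17172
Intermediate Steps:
k(X, U) = 1 + X/2 (k(X, U) = 1 + X*(½) = 1 + X/2)
W(I) = 2*I
108*(-146 + W((l + k(-3, 5)) - 1)) = 108*(-146 + 2*((-5 + (1 + (½)*(-3))) - 1)) = 108*(-146 + 2*((-5 + (1 - 3/2)) - 1)) = 108*(-146 + 2*((-5 - ½) - 1)) = 108*(-146 + 2*(-11/2 - 1)) = 108*(-146 + 2*(-13/2)) = 108*(-146 - 13) = 108*(-159) = -17172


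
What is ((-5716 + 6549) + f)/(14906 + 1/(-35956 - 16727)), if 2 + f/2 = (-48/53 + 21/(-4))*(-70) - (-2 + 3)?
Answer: 4715444598/41620518241 ≈ 0.11330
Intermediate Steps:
f = 45357/53 (f = -4 + 2*((-48/53 + 21/(-4))*(-70) - (-2 + 3)) = -4 + 2*((-48*1/53 + 21*(-¼))*(-70) - 1*1) = -4 + 2*((-48/53 - 21/4)*(-70) - 1) = -4 + 2*(-1305/212*(-70) - 1) = -4 + 2*(45675/106 - 1) = -4 + 2*(45569/106) = -4 + 45569/53 = 45357/53 ≈ 855.79)
((-5716 + 6549) + f)/(14906 + 1/(-35956 - 16727)) = ((-5716 + 6549) + 45357/53)/(14906 + 1/(-35956 - 16727)) = (833 + 45357/53)/(14906 + 1/(-52683)) = 89506/(53*(14906 - 1/52683)) = 89506/(53*(785292797/52683)) = (89506/53)*(52683/785292797) = 4715444598/41620518241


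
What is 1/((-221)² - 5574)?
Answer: 1/43267 ≈ 2.3112e-5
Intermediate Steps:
1/((-221)² - 5574) = 1/(48841 - 5574) = 1/43267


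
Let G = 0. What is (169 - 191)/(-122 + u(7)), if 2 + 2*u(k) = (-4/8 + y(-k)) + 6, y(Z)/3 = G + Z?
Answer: 88/523 ≈ 0.16826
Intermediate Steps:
y(Z) = 3*Z (y(Z) = 3*(0 + Z) = 3*Z)
u(k) = 7/4 - 3*k/2 (u(k) = -1 + ((-4/8 + 3*(-k)) + 6)/2 = -1 + ((-4*⅛ - 3*k) + 6)/2 = -1 + ((-½ - 3*k) + 6)/2 = -1 + (11/2 - 3*k)/2 = -1 + (11/4 - 3*k/2) = 7/4 - 3*k/2)
(169 - 191)/(-122 + u(7)) = (169 - 191)/(-122 + (7/4 - 3/2*7)) = -22/(-122 + (7/4 - 21/2)) = -22/(-122 - 35/4) = -22/(-523/4) = -22*(-4/523) = 88/523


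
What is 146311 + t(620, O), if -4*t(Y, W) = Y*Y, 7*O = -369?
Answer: 50211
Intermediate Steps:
O = -369/7 (O = (⅐)*(-369) = -369/7 ≈ -52.714)
t(Y, W) = -Y²/4 (t(Y, W) = -Y*Y/4 = -Y²/4)
146311 + t(620, O) = 146311 - ¼*620² = 146311 - ¼*384400 = 146311 - 96100 = 50211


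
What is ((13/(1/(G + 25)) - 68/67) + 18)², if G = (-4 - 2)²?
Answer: 2945124361/4489 ≈ 6.5608e+5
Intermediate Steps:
G = 36 (G = (-6)² = 36)
((13/(1/(G + 25)) - 68/67) + 18)² = ((13/(1/(36 + 25)) - 68/67) + 18)² = ((13/(1/61) - 68*1/67) + 18)² = ((13/(1/61) - 68/67) + 18)² = ((13*61 - 68/67) + 18)² = ((793 - 68/67) + 18)² = (53063/67 + 18)² = (54269/67)² = 2945124361/4489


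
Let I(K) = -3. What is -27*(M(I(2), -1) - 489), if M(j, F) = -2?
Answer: 13257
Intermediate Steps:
-27*(M(I(2), -1) - 489) = -27*(-2 - 489) = -27*(-491) = 13257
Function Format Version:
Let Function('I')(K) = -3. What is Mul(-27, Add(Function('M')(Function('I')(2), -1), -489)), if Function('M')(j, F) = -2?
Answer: 13257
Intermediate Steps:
Mul(-27, Add(Function('M')(Function('I')(2), -1), -489)) = Mul(-27, Add(-2, -489)) = Mul(-27, -491) = 13257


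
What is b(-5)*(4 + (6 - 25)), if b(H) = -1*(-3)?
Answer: -45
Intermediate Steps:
b(H) = 3
b(-5)*(4 + (6 - 25)) = 3*(4 + (6 - 25)) = 3*(4 - 19) = 3*(-15) = -45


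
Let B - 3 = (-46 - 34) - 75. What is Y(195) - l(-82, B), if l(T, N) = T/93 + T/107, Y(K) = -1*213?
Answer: -2103163/9951 ≈ -211.35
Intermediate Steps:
Y(K) = -213
B = -152 (B = 3 + ((-46 - 34) - 75) = 3 + (-80 - 75) = 3 - 155 = -152)
l(T, N) = 200*T/9951 (l(T, N) = T*(1/93) + T*(1/107) = T/93 + T/107 = 200*T/9951)
Y(195) - l(-82, B) = -213 - 200*(-82)/9951 = -213 - 1*(-16400/9951) = -213 + 16400/9951 = -2103163/9951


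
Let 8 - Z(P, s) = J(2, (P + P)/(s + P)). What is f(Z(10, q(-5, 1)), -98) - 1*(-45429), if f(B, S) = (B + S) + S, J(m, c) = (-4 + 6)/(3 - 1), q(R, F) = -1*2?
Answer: 45240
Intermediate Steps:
q(R, F) = -2
J(m, c) = 1 (J(m, c) = 2/2 = 2*(1/2) = 1)
Z(P, s) = 7 (Z(P, s) = 8 - 1*1 = 8 - 1 = 7)
f(B, S) = B + 2*S
f(Z(10, q(-5, 1)), -98) - 1*(-45429) = (7 + 2*(-98)) - 1*(-45429) = (7 - 196) + 45429 = -189 + 45429 = 45240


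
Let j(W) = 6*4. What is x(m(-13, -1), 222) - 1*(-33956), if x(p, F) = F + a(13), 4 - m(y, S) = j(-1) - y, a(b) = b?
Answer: 34191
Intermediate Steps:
j(W) = 24
m(y, S) = -20 + y (m(y, S) = 4 - (24 - y) = 4 + (-24 + y) = -20 + y)
x(p, F) = 13 + F (x(p, F) = F + 13 = 13 + F)
x(m(-13, -1), 222) - 1*(-33956) = (13 + 222) - 1*(-33956) = 235 + 33956 = 34191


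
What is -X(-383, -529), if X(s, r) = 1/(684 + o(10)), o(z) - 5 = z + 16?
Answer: -1/715 ≈ -0.0013986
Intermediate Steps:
o(z) = 21 + z (o(z) = 5 + (z + 16) = 5 + (16 + z) = 21 + z)
X(s, r) = 1/715 (X(s, r) = 1/(684 + (21 + 10)) = 1/(684 + 31) = 1/715)
-X(-383, -529) = -1*1/715 = -1/715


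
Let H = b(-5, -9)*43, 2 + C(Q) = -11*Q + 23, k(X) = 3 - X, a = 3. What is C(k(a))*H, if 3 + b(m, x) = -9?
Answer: -10836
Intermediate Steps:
b(m, x) = -12 (b(m, x) = -3 - 9 = -12)
C(Q) = 21 - 11*Q (C(Q) = -2 + (-11*Q + 23) = -2 + (23 - 11*Q) = 21 - 11*Q)
H = -516 (H = -12*43 = -516)
C(k(a))*H = (21 - 11*(3 - 1*3))*(-516) = (21 - 11*(3 - 3))*(-516) = (21 - 11*0)*(-516) = (21 + 0)*(-516) = 21*(-516) = -10836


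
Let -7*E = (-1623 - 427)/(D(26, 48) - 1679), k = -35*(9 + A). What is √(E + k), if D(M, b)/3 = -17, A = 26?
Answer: 4*I*√112296030/1211 ≈ 35.002*I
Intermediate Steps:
D(M, b) = -51 (D(M, b) = 3*(-17) = -51)
k = -1225 (k = -35*(9 + 26) = -35*35 = -1225)
E = -205/1211 (E = -(-1623 - 427)/(7*(-51 - 1679)) = -(-2050)/(7*(-1730)) = -(-2050)*(-1)/(7*1730) = -⅐*205/173 = -205/1211 ≈ -0.16928)
√(E + k) = √(-205/1211 - 1225) = √(-1483680/1211) = 4*I*√112296030/1211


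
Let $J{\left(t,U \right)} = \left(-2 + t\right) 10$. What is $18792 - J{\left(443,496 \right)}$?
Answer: $14382$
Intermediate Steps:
$J{\left(t,U \right)} = -20 + 10 t$
$18792 - J{\left(443,496 \right)} = 18792 - \left(-20 + 10 \cdot 443\right) = 18792 - \left(-20 + 4430\right) = 18792 - 4410 = 14382$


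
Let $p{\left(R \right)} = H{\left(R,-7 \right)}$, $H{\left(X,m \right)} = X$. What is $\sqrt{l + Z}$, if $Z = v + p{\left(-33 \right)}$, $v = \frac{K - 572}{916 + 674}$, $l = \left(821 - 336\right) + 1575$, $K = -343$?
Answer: $\frac{\sqrt{22768906}}{106} \approx 45.016$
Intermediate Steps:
$l = 2060$ ($l = 485 + 1575 = 2060$)
$p{\left(R \right)} = R$
$v = - \frac{61}{106}$ ($v = \frac{-343 - 572}{916 + 674} = - \frac{915}{1590} = \left(-915\right) \frac{1}{1590} = - \frac{61}{106} \approx -0.57547$)
$Z = - \frac{3559}{106}$ ($Z = - \frac{61}{106} - 33 = - \frac{3559}{106} \approx -33.575$)
$\sqrt{l + Z} = \sqrt{2060 - \frac{3559}{106}} = \sqrt{\frac{214801}{106}} = \frac{\sqrt{22768906}}{106}$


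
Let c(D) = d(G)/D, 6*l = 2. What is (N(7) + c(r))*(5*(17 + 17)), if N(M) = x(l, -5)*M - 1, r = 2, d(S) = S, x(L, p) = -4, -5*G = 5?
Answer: -5015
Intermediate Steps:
G = -1 (G = -⅕*5 = -1)
l = ⅓ (l = (⅙)*2 = ⅓ ≈ 0.33333)
c(D) = -1/D
N(M) = -1 - 4*M (N(M) = -4*M - 1 = -1 - 4*M)
(N(7) + c(r))*(5*(17 + 17)) = ((-1 - 4*7) - 1/2)*(5*(17 + 17)) = ((-1 - 28) - 1*½)*(5*34) = (-29 - ½)*170 = -59/2*170 = -5015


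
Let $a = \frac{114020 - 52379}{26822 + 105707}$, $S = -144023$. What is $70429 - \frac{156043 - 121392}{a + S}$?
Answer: $\frac{1344294361806033}{19087162526} \approx 70429.0$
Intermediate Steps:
$a = \frac{61641}{132529} \approx 0.46511$
$70429 - \frac{156043 - 121392}{a + S} = 70429 - \frac{156043 - 121392}{\frac{61641}{132529} - 144023} = 70429 - \frac{156043 - 121392}{- \frac{19087162526}{132529}} = 70429 - 34651 \left(- \frac{132529}{19087162526}\right) = 70429 - - \frac{4592262379}{19087162526} = 70429 + \frac{4592262379}{19087162526} = \frac{1344294361806033}{19087162526}$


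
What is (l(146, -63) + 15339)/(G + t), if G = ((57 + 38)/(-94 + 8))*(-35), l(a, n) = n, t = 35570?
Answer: 1313736/3062345 ≈ 0.42900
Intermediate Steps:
G = 3325/86 (G = (95/(-86))*(-35) = (95*(-1/86))*(-35) = -95/86*(-35) = 3325/86 ≈ 38.663)
(l(146, -63) + 15339)/(G + t) = (-63 + 15339)/(3325/86 + 35570) = 15276/(3062345/86) = 15276*(86/3062345) = 1313736/3062345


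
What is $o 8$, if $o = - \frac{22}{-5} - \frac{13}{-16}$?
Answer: $\frac{417}{10} \approx 41.7$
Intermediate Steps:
$o = \frac{417}{80}$ ($o = \left(-22\right) \left(- \frac{1}{5}\right) - - \frac{13}{16} = \frac{22}{5} + \frac{13}{16} = \frac{417}{80} \approx 5.2125$)
$o 8 = \frac{417}{80} \cdot 8 = \frac{417}{10}$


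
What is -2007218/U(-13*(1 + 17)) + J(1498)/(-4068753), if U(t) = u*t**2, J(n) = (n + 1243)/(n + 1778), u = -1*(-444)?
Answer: -732926438507/8877270395448 ≈ -0.082562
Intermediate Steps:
u = 444
J(n) = (1243 + n)/(1778 + n)
U(t) = 444*t**2
-2007218/U(-13*(1 + 17)) + J(1498)/(-4068753) = -2007218*1/(75036*(1 + 17)**2) + ((1243 + 1498)/(1778 + 1498))/(-4068753) = -2007218/(444*(-13*18)**2) + (2741/3276)*(-1/4068753) = -2007218/(444*(-234)**2) + ((1/3276)*2741)*(-1/4068753) = -2007218/(444*54756) + (2741/3276)*(-1/4068753) = -2007218/24311664 - 2741/13329234828 = -2007218*1/24311664 - 2741/13329234828 = -1003609/12155832 - 2741/13329234828 = -732926438507/8877270395448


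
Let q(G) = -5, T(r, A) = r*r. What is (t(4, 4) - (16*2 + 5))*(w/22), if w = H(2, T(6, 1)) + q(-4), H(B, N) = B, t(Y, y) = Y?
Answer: 9/2 ≈ 4.5000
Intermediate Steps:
T(r, A) = r²
w = -3 (w = 2 - 5 = -3)
(t(4, 4) - (16*2 + 5))*(w/22) = (4 - (16*2 + 5))*(-3/22) = (4 - (32 + 5))*(-3*1/22) = (4 - 1*37)*(-3/22) = (4 - 37)*(-3/22) = -33*(-3/22) = 9/2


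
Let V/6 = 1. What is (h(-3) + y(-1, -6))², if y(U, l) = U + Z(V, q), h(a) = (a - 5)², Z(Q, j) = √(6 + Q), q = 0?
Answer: 3981 + 252*√3 ≈ 4417.5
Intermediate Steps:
V = 6 (V = 6*1 = 6)
h(a) = (-5 + a)²
y(U, l) = U + 2*√3 (y(U, l) = U + √(6 + 6) = U + √12 = U + 2*√3)
(h(-3) + y(-1, -6))² = ((-5 - 3)² + (-1 + 2*√3))² = ((-8)² + (-1 + 2*√3))² = (64 + (-1 + 2*√3))² = (63 + 2*√3)²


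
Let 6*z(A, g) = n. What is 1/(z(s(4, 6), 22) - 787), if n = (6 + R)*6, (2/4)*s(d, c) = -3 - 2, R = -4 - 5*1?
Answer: -1/790 ≈ -0.0012658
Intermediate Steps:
R = -9 (R = -4 - 5 = -9)
s(d, c) = -10 (s(d, c) = 2*(-3 - 2) = 2*(-5) = -10)
n = -18 (n = (6 - 9)*6 = -3*6 = -18)
z(A, g) = -3 (z(A, g) = (⅙)*(-18) = -3)
1/(z(s(4, 6), 22) - 787) = 1/(-3 - 787) = 1/(-790) = -1/790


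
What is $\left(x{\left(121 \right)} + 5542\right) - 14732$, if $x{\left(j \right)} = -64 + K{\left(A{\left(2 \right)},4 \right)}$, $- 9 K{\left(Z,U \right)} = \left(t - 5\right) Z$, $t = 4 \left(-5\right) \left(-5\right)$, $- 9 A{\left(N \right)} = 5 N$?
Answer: $- \frac{748624}{81} \approx -9242.3$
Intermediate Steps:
$A{\left(N \right)} = - \frac{5 N}{9}$
$t = 100$ ($t = \left(-20\right) \left(-5\right) = 100$)
$K{\left(Z,U \right)} = - \frac{95 Z}{9}$ ($K{\left(Z,U \right)} = - \frac{\left(100 - 5\right) Z}{9} = - \frac{95 Z}{9}$)
$x{\left(j \right)} = - \frac{4234}{81}$ ($x{\left(j \right)} = -64 - \frac{95 \left(\left(- \frac{5}{9}\right) 2\right)}{9} = -64 - - \frac{950}{81} = -64 + \frac{950}{81} = - \frac{4234}{81}$)
$\left(x{\left(121 \right)} + 5542\right) - 14732 = \left(- \frac{4234}{81} + 5542\right) - 14732 = \frac{444668}{81} - 14732 = - \frac{748624}{81}$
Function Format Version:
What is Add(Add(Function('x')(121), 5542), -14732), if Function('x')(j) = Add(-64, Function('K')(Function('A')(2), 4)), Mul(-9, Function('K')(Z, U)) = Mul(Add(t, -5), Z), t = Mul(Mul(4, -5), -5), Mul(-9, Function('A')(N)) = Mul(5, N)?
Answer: Rational(-748624, 81) ≈ -9242.3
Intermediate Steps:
Function('A')(N) = Mul(Rational(-5, 9), N) (Function('A')(N) = Mul(Rational(-1, 9), Mul(5, N)) = Mul(Rational(-5, 9), N))
t = 100 (t = Mul(-20, -5) = 100)
Function('K')(Z, U) = Mul(Rational(-95, 9), Z) (Function('K')(Z, U) = Mul(Rational(-1, 9), Mul(Add(100, -5), Z)) = Mul(Rational(-1, 9), Mul(95, Z)) = Mul(Rational(-95, 9), Z))
Function('x')(j) = Rational(-4234, 81) (Function('x')(j) = Add(-64, Mul(Rational(-95, 9), Mul(Rational(-5, 9), 2))) = Add(-64, Mul(Rational(-95, 9), Rational(-10, 9))) = Add(-64, Rational(950, 81)) = Rational(-4234, 81))
Add(Add(Function('x')(121), 5542), -14732) = Add(Add(Rational(-4234, 81), 5542), -14732) = Add(Rational(444668, 81), -14732) = Rational(-748624, 81)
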